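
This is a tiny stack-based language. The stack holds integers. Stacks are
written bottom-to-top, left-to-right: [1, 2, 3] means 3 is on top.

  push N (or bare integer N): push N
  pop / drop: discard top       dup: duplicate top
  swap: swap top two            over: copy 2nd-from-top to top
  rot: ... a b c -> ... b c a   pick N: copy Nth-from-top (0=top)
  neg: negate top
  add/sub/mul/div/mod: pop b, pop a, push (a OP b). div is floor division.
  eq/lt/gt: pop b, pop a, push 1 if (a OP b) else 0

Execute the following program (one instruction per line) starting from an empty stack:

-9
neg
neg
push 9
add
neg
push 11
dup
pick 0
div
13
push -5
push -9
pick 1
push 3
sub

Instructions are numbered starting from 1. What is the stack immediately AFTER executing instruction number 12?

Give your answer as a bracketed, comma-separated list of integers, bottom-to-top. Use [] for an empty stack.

Answer: [0, 11, 1, 13, -5]

Derivation:
Step 1 ('-9'): [-9]
Step 2 ('neg'): [9]
Step 3 ('neg'): [-9]
Step 4 ('push 9'): [-9, 9]
Step 5 ('add'): [0]
Step 6 ('neg'): [0]
Step 7 ('push 11'): [0, 11]
Step 8 ('dup'): [0, 11, 11]
Step 9 ('pick 0'): [0, 11, 11, 11]
Step 10 ('div'): [0, 11, 1]
Step 11 ('13'): [0, 11, 1, 13]
Step 12 ('push -5'): [0, 11, 1, 13, -5]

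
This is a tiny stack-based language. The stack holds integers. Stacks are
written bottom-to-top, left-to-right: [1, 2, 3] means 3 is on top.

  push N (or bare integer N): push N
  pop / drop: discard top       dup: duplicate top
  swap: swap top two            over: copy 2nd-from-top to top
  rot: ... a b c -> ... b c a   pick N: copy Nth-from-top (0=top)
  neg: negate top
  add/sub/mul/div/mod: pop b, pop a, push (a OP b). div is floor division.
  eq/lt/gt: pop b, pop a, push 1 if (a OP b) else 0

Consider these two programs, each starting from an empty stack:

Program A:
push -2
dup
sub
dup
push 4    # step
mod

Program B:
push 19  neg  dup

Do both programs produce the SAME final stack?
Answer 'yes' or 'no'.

Program A trace:
  After 'push -2': [-2]
  After 'dup': [-2, -2]
  After 'sub': [0]
  After 'dup': [0, 0]
  After 'push 4': [0, 0, 4]
  After 'mod': [0, 0]
Program A final stack: [0, 0]

Program B trace:
  After 'push 19': [19]
  After 'neg': [-19]
  After 'dup': [-19, -19]
Program B final stack: [-19, -19]
Same: no

Answer: no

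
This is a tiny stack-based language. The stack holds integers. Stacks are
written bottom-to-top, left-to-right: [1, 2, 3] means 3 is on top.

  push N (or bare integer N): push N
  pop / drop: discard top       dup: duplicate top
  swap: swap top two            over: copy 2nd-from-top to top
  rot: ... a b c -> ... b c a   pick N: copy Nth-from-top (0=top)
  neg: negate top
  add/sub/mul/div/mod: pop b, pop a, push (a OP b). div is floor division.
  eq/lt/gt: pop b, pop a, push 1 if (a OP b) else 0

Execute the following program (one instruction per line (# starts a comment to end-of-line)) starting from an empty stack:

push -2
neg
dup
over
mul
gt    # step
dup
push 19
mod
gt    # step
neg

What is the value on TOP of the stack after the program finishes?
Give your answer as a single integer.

Answer: 0

Derivation:
After 'push -2': [-2]
After 'neg': [2]
After 'dup': [2, 2]
After 'over': [2, 2, 2]
After 'mul': [2, 4]
After 'gt': [0]
After 'dup': [0, 0]
After 'push 19': [0, 0, 19]
After 'mod': [0, 0]
After 'gt': [0]
After 'neg': [0]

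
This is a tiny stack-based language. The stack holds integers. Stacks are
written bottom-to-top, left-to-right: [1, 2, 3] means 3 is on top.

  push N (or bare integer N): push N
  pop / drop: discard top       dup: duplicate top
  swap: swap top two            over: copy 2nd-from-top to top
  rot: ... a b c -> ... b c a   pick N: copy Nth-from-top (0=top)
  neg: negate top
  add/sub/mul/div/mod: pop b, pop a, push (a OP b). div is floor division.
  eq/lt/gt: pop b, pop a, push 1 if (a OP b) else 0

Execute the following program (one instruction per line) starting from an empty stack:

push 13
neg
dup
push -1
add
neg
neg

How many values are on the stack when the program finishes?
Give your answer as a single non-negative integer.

After 'push 13': stack = [13] (depth 1)
After 'neg': stack = [-13] (depth 1)
After 'dup': stack = [-13, -13] (depth 2)
After 'push -1': stack = [-13, -13, -1] (depth 3)
After 'add': stack = [-13, -14] (depth 2)
After 'neg': stack = [-13, 14] (depth 2)
After 'neg': stack = [-13, -14] (depth 2)

Answer: 2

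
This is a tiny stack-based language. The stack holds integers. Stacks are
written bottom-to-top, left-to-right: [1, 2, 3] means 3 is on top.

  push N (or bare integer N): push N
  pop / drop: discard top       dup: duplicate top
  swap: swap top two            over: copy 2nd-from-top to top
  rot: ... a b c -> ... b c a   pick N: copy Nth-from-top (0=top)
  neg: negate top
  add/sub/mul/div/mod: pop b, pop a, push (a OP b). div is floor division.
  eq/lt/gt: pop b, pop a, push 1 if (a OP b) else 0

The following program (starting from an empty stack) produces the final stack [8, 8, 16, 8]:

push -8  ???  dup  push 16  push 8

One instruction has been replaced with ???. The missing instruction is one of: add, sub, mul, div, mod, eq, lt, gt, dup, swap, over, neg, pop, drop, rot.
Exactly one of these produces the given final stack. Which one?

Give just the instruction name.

Answer: neg

Derivation:
Stack before ???: [-8]
Stack after ???:  [8]
The instruction that transforms [-8] -> [8] is: neg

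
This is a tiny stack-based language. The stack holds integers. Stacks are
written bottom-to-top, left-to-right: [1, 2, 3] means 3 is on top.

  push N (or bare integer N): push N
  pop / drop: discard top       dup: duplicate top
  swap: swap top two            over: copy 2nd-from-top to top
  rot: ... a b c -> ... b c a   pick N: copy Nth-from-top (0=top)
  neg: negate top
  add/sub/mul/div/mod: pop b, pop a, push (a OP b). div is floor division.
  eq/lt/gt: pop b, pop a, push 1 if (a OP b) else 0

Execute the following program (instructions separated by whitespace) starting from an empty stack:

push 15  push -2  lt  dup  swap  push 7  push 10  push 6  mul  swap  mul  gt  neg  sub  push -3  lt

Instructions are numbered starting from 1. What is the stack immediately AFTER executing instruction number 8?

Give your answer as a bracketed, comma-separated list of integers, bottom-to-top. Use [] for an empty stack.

Answer: [0, 0, 7, 10, 6]

Derivation:
Step 1 ('push 15'): [15]
Step 2 ('push -2'): [15, -2]
Step 3 ('lt'): [0]
Step 4 ('dup'): [0, 0]
Step 5 ('swap'): [0, 0]
Step 6 ('push 7'): [0, 0, 7]
Step 7 ('push 10'): [0, 0, 7, 10]
Step 8 ('push 6'): [0, 0, 7, 10, 6]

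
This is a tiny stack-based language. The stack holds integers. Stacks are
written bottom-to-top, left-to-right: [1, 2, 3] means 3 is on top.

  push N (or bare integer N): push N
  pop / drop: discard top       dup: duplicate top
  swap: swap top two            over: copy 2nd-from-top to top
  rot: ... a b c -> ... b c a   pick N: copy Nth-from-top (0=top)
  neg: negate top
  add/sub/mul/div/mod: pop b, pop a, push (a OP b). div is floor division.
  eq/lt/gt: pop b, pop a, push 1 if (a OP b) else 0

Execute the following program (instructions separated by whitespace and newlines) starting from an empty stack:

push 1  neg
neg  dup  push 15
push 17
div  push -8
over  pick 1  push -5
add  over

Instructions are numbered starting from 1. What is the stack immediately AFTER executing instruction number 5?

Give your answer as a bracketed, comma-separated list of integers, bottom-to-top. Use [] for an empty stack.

Step 1 ('push 1'): [1]
Step 2 ('neg'): [-1]
Step 3 ('neg'): [1]
Step 4 ('dup'): [1, 1]
Step 5 ('push 15'): [1, 1, 15]

Answer: [1, 1, 15]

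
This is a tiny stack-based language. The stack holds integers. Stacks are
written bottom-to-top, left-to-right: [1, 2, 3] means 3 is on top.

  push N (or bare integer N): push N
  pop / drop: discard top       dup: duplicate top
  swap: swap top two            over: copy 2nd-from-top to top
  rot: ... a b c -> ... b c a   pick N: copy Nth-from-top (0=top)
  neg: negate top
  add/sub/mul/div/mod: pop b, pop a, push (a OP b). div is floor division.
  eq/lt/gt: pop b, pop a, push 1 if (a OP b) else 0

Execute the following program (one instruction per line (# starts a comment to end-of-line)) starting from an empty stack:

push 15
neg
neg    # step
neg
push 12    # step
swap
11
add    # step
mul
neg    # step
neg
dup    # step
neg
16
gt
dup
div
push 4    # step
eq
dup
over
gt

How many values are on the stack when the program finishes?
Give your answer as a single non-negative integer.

After 'push 15': stack = [15] (depth 1)
After 'neg': stack = [-15] (depth 1)
After 'neg': stack = [15] (depth 1)
After 'neg': stack = [-15] (depth 1)
After 'push 12': stack = [-15, 12] (depth 2)
After 'swap': stack = [12, -15] (depth 2)
After 'push 11': stack = [12, -15, 11] (depth 3)
After 'add': stack = [12, -4] (depth 2)
After 'mul': stack = [-48] (depth 1)
After 'neg': stack = [48] (depth 1)
  ...
After 'neg': stack = [-48, 48] (depth 2)
After 'push 16': stack = [-48, 48, 16] (depth 3)
After 'gt': stack = [-48, 1] (depth 2)
After 'dup': stack = [-48, 1, 1] (depth 3)
After 'div': stack = [-48, 1] (depth 2)
After 'push 4': stack = [-48, 1, 4] (depth 3)
After 'eq': stack = [-48, 0] (depth 2)
After 'dup': stack = [-48, 0, 0] (depth 3)
After 'over': stack = [-48, 0, 0, 0] (depth 4)
After 'gt': stack = [-48, 0, 0] (depth 3)

Answer: 3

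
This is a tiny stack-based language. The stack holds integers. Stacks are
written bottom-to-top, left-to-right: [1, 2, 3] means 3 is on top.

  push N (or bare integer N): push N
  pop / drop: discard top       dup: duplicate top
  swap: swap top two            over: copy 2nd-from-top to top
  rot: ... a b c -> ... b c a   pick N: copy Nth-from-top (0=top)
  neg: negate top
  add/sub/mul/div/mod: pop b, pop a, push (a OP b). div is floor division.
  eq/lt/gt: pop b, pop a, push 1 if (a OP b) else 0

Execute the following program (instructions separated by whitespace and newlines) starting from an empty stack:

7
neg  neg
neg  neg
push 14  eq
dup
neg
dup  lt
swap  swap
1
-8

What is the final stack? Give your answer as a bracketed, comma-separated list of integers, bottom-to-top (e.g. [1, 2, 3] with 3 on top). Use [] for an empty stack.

Answer: [0, 0, 1, -8]

Derivation:
After 'push 7': [7]
After 'neg': [-7]
After 'neg': [7]
After 'neg': [-7]
After 'neg': [7]
After 'push 14': [7, 14]
After 'eq': [0]
After 'dup': [0, 0]
After 'neg': [0, 0]
After 'dup': [0, 0, 0]
After 'lt': [0, 0]
After 'swap': [0, 0]
After 'swap': [0, 0]
After 'push 1': [0, 0, 1]
After 'push -8': [0, 0, 1, -8]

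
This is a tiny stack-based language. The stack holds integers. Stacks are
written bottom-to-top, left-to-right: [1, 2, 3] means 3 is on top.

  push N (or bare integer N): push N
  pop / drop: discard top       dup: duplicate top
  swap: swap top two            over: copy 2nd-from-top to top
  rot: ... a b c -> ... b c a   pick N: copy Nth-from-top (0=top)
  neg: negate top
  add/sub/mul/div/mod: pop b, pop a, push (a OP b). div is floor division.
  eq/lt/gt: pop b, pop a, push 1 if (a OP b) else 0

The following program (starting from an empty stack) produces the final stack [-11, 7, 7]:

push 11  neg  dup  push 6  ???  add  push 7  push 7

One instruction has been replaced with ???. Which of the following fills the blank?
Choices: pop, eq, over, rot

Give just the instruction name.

Answer: eq

Derivation:
Stack before ???: [-11, -11, 6]
Stack after ???:  [-11, 0]
Checking each choice:
  pop: produces [-22, 7, 7]
  eq: MATCH
  over: produces [-11, -11, -5, 7, 7]
  rot: produces [-11, -5, 7, 7]


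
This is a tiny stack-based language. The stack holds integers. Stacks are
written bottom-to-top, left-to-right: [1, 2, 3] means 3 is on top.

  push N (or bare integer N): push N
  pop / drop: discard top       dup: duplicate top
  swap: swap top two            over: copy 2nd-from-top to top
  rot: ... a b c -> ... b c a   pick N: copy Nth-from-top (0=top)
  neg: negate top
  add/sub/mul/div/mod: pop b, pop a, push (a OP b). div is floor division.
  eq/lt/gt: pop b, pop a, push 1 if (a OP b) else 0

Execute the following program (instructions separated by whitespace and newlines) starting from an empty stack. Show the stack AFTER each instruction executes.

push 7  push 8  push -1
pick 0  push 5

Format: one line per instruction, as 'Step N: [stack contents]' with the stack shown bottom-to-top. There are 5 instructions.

Step 1: [7]
Step 2: [7, 8]
Step 3: [7, 8, -1]
Step 4: [7, 8, -1, -1]
Step 5: [7, 8, -1, -1, 5]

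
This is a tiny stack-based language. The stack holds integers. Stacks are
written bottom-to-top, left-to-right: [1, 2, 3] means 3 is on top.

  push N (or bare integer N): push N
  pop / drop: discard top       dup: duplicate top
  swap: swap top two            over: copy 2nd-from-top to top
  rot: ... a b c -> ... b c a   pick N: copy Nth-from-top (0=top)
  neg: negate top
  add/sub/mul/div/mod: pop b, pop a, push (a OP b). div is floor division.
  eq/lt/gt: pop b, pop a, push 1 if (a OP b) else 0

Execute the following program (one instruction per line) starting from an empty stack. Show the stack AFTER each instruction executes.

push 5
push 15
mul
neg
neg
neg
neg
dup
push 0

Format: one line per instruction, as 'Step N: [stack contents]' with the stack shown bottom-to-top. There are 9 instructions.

Step 1: [5]
Step 2: [5, 15]
Step 3: [75]
Step 4: [-75]
Step 5: [75]
Step 6: [-75]
Step 7: [75]
Step 8: [75, 75]
Step 9: [75, 75, 0]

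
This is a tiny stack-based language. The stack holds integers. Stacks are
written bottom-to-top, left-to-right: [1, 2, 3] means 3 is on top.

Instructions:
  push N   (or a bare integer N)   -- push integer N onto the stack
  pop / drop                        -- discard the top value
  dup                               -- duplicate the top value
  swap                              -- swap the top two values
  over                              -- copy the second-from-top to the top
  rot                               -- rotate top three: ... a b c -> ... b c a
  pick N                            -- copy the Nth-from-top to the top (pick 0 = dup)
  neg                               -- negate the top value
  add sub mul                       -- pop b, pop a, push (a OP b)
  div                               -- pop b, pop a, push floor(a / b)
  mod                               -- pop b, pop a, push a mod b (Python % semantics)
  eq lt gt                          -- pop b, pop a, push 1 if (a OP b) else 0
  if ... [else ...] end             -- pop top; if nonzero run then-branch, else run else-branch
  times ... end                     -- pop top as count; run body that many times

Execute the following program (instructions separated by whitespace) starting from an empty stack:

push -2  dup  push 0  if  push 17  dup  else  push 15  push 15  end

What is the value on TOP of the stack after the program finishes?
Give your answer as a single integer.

After 'push -2': [-2]
After 'dup': [-2, -2]
After 'push 0': [-2, -2, 0]
After 'if': [-2, -2]
After 'push 15': [-2, -2, 15]
After 'push 15': [-2, -2, 15, 15]

Answer: 15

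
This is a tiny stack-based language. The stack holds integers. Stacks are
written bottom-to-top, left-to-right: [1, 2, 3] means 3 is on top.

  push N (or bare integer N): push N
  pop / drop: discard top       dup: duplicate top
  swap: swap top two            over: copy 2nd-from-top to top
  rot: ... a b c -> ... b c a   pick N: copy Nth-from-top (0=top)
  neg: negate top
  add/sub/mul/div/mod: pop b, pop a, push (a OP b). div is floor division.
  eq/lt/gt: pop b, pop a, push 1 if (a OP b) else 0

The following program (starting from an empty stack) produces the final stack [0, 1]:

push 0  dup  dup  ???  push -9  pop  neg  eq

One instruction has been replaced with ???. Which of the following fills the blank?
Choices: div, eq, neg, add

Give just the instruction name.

Answer: neg

Derivation:
Stack before ???: [0, 0, 0]
Stack after ???:  [0, 0, 0]
Checking each choice:
  div: division by zero
  eq: produces [0]
  neg: MATCH
  add: produces [1]


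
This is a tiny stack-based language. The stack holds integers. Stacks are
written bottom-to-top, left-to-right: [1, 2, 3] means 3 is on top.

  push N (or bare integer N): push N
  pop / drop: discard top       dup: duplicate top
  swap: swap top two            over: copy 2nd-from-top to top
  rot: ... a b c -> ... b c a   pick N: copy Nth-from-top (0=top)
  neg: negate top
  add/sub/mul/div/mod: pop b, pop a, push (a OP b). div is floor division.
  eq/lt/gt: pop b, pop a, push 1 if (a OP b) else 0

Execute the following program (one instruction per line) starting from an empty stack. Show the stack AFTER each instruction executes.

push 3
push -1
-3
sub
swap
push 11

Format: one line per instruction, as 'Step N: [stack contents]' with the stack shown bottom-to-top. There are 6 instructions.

Step 1: [3]
Step 2: [3, -1]
Step 3: [3, -1, -3]
Step 4: [3, 2]
Step 5: [2, 3]
Step 6: [2, 3, 11]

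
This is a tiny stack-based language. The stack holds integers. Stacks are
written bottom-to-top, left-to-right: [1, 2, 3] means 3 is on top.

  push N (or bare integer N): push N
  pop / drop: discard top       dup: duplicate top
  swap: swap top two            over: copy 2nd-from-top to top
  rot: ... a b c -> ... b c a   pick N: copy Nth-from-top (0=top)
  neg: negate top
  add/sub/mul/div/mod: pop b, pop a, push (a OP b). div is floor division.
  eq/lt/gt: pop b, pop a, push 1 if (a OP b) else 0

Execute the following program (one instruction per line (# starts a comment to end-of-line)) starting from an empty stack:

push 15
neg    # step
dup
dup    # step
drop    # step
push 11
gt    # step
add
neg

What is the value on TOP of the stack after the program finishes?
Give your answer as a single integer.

Answer: 15

Derivation:
After 'push 15': [15]
After 'neg': [-15]
After 'dup': [-15, -15]
After 'dup': [-15, -15, -15]
After 'drop': [-15, -15]
After 'push 11': [-15, -15, 11]
After 'gt': [-15, 0]
After 'add': [-15]
After 'neg': [15]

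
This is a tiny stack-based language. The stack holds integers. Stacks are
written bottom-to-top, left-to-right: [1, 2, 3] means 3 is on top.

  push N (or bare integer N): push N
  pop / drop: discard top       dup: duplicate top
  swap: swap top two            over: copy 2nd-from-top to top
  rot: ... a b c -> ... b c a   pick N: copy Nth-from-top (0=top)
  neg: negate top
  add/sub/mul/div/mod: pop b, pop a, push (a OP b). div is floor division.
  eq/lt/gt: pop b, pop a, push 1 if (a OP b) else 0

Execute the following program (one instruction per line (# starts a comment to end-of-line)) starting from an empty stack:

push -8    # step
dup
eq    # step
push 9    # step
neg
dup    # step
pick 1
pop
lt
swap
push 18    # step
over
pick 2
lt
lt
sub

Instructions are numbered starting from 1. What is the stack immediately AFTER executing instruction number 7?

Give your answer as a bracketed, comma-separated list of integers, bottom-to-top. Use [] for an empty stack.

Step 1 ('push -8'): [-8]
Step 2 ('dup'): [-8, -8]
Step 3 ('eq'): [1]
Step 4 ('push 9'): [1, 9]
Step 5 ('neg'): [1, -9]
Step 6 ('dup'): [1, -9, -9]
Step 7 ('pick 1'): [1, -9, -9, -9]

Answer: [1, -9, -9, -9]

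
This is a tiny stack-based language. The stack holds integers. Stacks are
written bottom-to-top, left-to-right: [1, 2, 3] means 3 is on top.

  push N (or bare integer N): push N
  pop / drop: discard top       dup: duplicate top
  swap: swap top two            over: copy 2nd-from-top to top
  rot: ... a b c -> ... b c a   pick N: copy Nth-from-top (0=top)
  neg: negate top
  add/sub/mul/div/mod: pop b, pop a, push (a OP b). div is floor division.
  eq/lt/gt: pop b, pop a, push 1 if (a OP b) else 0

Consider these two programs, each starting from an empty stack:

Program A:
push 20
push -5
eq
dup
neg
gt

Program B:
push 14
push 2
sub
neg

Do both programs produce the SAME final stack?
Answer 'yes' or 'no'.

Program A trace:
  After 'push 20': [20]
  After 'push -5': [20, -5]
  After 'eq': [0]
  After 'dup': [0, 0]
  After 'neg': [0, 0]
  After 'gt': [0]
Program A final stack: [0]

Program B trace:
  After 'push 14': [14]
  After 'push 2': [14, 2]
  After 'sub': [12]
  After 'neg': [-12]
Program B final stack: [-12]
Same: no

Answer: no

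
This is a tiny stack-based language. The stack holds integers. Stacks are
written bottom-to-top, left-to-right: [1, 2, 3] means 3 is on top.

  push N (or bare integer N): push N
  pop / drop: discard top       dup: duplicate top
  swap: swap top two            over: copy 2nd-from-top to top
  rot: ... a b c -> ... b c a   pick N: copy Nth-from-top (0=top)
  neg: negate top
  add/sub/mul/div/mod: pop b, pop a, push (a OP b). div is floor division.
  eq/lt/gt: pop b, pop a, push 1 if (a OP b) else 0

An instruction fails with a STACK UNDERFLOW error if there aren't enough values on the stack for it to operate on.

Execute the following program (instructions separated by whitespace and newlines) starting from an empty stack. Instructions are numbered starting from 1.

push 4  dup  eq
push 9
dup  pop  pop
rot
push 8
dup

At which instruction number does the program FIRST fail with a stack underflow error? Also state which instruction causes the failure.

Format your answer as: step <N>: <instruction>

Answer: step 8: rot

Derivation:
Step 1 ('push 4'): stack = [4], depth = 1
Step 2 ('dup'): stack = [4, 4], depth = 2
Step 3 ('eq'): stack = [1], depth = 1
Step 4 ('push 9'): stack = [1, 9], depth = 2
Step 5 ('dup'): stack = [1, 9, 9], depth = 3
Step 6 ('pop'): stack = [1, 9], depth = 2
Step 7 ('pop'): stack = [1], depth = 1
Step 8 ('rot'): needs 3 value(s) but depth is 1 — STACK UNDERFLOW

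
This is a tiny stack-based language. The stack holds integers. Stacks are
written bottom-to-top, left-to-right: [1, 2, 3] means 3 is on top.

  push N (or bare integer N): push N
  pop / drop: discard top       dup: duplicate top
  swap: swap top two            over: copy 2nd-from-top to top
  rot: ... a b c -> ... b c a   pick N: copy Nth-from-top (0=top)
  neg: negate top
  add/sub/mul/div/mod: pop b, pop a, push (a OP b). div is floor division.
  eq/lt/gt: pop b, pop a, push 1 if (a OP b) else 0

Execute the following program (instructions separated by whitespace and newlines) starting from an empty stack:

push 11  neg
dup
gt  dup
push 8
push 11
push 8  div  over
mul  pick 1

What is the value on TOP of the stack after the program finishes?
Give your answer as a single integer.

After 'push 11': [11]
After 'neg': [-11]
After 'dup': [-11, -11]
After 'gt': [0]
After 'dup': [0, 0]
After 'push 8': [0, 0, 8]
After 'push 11': [0, 0, 8, 11]
After 'push 8': [0, 0, 8, 11, 8]
After 'div': [0, 0, 8, 1]
After 'over': [0, 0, 8, 1, 8]
After 'mul': [0, 0, 8, 8]
After 'pick 1': [0, 0, 8, 8, 8]

Answer: 8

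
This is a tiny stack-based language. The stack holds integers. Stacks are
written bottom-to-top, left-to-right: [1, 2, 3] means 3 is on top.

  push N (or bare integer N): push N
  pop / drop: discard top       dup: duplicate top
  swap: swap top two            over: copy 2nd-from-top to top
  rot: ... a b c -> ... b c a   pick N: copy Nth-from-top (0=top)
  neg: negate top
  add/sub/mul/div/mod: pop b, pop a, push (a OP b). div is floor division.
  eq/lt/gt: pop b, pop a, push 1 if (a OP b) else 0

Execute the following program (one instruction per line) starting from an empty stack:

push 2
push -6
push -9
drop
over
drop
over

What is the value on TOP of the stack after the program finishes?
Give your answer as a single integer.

Answer: 2

Derivation:
After 'push 2': [2]
After 'push -6': [2, -6]
After 'push -9': [2, -6, -9]
After 'drop': [2, -6]
After 'over': [2, -6, 2]
After 'drop': [2, -6]
After 'over': [2, -6, 2]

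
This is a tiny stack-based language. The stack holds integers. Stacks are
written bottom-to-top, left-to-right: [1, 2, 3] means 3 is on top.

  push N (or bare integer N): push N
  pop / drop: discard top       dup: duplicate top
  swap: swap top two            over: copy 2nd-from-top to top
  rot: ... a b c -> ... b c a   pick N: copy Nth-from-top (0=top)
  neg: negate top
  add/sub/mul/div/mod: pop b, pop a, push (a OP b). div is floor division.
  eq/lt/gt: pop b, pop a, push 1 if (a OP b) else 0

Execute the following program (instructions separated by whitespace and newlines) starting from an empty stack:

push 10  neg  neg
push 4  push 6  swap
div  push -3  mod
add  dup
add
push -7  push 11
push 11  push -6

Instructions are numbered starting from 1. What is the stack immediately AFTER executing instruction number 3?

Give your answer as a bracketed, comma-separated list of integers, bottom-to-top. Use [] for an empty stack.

Step 1 ('push 10'): [10]
Step 2 ('neg'): [-10]
Step 3 ('neg'): [10]

Answer: [10]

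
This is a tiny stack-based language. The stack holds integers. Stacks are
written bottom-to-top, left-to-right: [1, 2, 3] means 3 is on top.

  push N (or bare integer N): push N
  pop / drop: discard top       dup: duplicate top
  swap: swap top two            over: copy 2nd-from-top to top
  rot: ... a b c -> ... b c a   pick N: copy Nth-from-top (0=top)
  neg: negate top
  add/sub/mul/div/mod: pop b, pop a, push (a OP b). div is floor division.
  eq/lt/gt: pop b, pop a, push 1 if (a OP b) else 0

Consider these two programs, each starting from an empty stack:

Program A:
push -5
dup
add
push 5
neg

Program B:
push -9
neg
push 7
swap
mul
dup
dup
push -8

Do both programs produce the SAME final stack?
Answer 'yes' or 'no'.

Answer: no

Derivation:
Program A trace:
  After 'push -5': [-5]
  After 'dup': [-5, -5]
  After 'add': [-10]
  After 'push 5': [-10, 5]
  After 'neg': [-10, -5]
Program A final stack: [-10, -5]

Program B trace:
  After 'push -9': [-9]
  After 'neg': [9]
  After 'push 7': [9, 7]
  After 'swap': [7, 9]
  After 'mul': [63]
  After 'dup': [63, 63]
  After 'dup': [63, 63, 63]
  After 'push -8': [63, 63, 63, -8]
Program B final stack: [63, 63, 63, -8]
Same: no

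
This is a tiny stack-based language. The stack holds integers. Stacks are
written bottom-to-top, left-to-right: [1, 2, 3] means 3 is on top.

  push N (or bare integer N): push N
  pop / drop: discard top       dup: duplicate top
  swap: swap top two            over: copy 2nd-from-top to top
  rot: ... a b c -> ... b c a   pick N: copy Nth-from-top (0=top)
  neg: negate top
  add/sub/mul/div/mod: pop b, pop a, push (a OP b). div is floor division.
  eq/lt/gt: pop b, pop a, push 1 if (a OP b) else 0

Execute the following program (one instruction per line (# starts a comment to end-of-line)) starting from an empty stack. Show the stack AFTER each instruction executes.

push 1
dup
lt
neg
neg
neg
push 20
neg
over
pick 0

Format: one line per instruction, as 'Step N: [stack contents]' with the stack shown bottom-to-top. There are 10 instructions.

Step 1: [1]
Step 2: [1, 1]
Step 3: [0]
Step 4: [0]
Step 5: [0]
Step 6: [0]
Step 7: [0, 20]
Step 8: [0, -20]
Step 9: [0, -20, 0]
Step 10: [0, -20, 0, 0]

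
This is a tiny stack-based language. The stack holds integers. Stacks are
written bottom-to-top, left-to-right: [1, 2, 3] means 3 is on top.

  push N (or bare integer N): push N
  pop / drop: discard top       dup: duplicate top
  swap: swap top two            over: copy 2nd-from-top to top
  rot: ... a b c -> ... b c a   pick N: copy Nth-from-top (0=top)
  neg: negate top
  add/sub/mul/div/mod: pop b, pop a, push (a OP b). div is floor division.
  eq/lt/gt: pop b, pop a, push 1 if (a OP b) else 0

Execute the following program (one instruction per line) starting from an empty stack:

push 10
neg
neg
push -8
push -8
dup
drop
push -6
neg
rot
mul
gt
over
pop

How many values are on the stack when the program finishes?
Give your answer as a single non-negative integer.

After 'push 10': stack = [10] (depth 1)
After 'neg': stack = [-10] (depth 1)
After 'neg': stack = [10] (depth 1)
After 'push -8': stack = [10, -8] (depth 2)
After 'push -8': stack = [10, -8, -8] (depth 3)
After 'dup': stack = [10, -8, -8, -8] (depth 4)
After 'drop': stack = [10, -8, -8] (depth 3)
After 'push -6': stack = [10, -8, -8, -6] (depth 4)
After 'neg': stack = [10, -8, -8, 6] (depth 4)
After 'rot': stack = [10, -8, 6, -8] (depth 4)
After 'mul': stack = [10, -8, -48] (depth 3)
After 'gt': stack = [10, 1] (depth 2)
After 'over': stack = [10, 1, 10] (depth 3)
After 'pop': stack = [10, 1] (depth 2)

Answer: 2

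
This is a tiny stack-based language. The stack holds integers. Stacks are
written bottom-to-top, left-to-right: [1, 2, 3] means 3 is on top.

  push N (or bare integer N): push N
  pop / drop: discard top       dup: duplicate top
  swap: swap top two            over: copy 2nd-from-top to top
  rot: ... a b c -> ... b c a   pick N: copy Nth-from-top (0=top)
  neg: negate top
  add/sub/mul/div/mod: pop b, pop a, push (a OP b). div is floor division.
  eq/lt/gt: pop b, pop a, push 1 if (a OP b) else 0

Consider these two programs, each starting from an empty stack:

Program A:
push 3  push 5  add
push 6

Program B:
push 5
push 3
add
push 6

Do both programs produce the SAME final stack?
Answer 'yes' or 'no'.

Answer: yes

Derivation:
Program A trace:
  After 'push 3': [3]
  After 'push 5': [3, 5]
  After 'add': [8]
  After 'push 6': [8, 6]
Program A final stack: [8, 6]

Program B trace:
  After 'push 5': [5]
  After 'push 3': [5, 3]
  After 'add': [8]
  After 'push 6': [8, 6]
Program B final stack: [8, 6]
Same: yes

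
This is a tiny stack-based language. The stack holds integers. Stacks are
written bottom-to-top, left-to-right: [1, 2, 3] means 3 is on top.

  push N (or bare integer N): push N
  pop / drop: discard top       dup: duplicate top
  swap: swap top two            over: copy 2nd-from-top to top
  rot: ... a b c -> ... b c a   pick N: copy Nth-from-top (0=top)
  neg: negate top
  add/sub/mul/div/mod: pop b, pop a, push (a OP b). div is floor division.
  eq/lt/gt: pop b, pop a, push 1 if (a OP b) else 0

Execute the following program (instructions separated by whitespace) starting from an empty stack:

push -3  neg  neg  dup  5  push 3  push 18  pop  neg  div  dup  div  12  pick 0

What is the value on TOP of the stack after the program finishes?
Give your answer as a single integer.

Answer: 12

Derivation:
After 'push -3': [-3]
After 'neg': [3]
After 'neg': [-3]
After 'dup': [-3, -3]
After 'push 5': [-3, -3, 5]
After 'push 3': [-3, -3, 5, 3]
After 'push 18': [-3, -3, 5, 3, 18]
After 'pop': [-3, -3, 5, 3]
After 'neg': [-3, -3, 5, -3]
After 'div': [-3, -3, -2]
After 'dup': [-3, -3, -2, -2]
After 'div': [-3, -3, 1]
After 'push 12': [-3, -3, 1, 12]
After 'pick 0': [-3, -3, 1, 12, 12]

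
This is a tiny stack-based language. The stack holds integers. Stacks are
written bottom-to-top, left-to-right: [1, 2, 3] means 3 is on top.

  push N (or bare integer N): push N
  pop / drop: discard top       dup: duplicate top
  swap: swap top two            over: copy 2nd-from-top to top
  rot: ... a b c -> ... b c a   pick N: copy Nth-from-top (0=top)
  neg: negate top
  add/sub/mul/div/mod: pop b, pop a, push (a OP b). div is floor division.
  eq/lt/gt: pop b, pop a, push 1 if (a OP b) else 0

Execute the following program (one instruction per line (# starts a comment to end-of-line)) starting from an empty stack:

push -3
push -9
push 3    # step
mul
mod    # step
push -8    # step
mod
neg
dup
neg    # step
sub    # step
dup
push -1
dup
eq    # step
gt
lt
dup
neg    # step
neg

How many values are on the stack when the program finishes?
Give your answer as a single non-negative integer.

Answer: 2

Derivation:
After 'push -3': stack = [-3] (depth 1)
After 'push -9': stack = [-3, -9] (depth 2)
After 'push 3': stack = [-3, -9, 3] (depth 3)
After 'mul': stack = [-3, -27] (depth 2)
After 'mod': stack = [-3] (depth 1)
After 'push -8': stack = [-3, -8] (depth 2)
After 'mod': stack = [-3] (depth 1)
After 'neg': stack = [3] (depth 1)
After 'dup': stack = [3, 3] (depth 2)
After 'neg': stack = [3, -3] (depth 2)
After 'sub': stack = [6] (depth 1)
After 'dup': stack = [6, 6] (depth 2)
After 'push -1': stack = [6, 6, -1] (depth 3)
After 'dup': stack = [6, 6, -1, -1] (depth 4)
After 'eq': stack = [6, 6, 1] (depth 3)
After 'gt': stack = [6, 1] (depth 2)
After 'lt': stack = [0] (depth 1)
After 'dup': stack = [0, 0] (depth 2)
After 'neg': stack = [0, 0] (depth 2)
After 'neg': stack = [0, 0] (depth 2)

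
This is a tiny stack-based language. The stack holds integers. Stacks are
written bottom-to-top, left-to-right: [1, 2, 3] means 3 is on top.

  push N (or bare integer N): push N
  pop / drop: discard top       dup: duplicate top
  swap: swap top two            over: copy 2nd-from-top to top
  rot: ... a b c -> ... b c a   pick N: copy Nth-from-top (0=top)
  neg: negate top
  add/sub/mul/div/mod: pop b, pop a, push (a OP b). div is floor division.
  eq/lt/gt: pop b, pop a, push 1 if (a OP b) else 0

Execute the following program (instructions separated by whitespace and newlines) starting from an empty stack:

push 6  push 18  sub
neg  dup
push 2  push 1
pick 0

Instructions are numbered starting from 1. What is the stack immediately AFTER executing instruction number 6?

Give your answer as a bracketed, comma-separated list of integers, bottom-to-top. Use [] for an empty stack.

Step 1 ('push 6'): [6]
Step 2 ('push 18'): [6, 18]
Step 3 ('sub'): [-12]
Step 4 ('neg'): [12]
Step 5 ('dup'): [12, 12]
Step 6 ('push 2'): [12, 12, 2]

Answer: [12, 12, 2]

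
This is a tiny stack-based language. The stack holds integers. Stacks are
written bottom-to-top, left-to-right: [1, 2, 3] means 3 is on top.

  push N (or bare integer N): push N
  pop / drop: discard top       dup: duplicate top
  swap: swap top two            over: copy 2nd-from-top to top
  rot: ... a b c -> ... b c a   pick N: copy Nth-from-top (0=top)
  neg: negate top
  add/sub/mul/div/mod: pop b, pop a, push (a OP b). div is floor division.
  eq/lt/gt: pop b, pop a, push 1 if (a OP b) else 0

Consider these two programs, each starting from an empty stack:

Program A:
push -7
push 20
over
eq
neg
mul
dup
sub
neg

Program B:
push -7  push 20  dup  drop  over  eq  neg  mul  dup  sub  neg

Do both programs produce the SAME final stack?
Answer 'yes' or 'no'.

Program A trace:
  After 'push -7': [-7]
  After 'push 20': [-7, 20]
  After 'over': [-7, 20, -7]
  After 'eq': [-7, 0]
  After 'neg': [-7, 0]
  After 'mul': [0]
  After 'dup': [0, 0]
  After 'sub': [0]
  After 'neg': [0]
Program A final stack: [0]

Program B trace:
  After 'push -7': [-7]
  After 'push 20': [-7, 20]
  After 'dup': [-7, 20, 20]
  After 'drop': [-7, 20]
  After 'over': [-7, 20, -7]
  After 'eq': [-7, 0]
  After 'neg': [-7, 0]
  After 'mul': [0]
  After 'dup': [0, 0]
  After 'sub': [0]
  After 'neg': [0]
Program B final stack: [0]
Same: yes

Answer: yes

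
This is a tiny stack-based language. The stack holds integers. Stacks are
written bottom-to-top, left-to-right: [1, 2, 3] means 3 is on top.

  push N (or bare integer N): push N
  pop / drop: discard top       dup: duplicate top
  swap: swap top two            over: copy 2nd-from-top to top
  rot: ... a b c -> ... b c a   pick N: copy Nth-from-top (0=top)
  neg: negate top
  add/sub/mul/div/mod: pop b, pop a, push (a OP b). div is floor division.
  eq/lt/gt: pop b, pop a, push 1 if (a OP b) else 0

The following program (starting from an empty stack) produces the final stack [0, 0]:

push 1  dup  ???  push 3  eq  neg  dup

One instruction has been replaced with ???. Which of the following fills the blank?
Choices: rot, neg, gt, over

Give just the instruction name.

Stack before ???: [1, 1]
Stack after ???:  [0]
Checking each choice:
  rot: stack underflow (need 3, have 2)
  neg: produces [1, 0, 0]
  gt: MATCH
  over: produces [1, 1, 0, 0]


Answer: gt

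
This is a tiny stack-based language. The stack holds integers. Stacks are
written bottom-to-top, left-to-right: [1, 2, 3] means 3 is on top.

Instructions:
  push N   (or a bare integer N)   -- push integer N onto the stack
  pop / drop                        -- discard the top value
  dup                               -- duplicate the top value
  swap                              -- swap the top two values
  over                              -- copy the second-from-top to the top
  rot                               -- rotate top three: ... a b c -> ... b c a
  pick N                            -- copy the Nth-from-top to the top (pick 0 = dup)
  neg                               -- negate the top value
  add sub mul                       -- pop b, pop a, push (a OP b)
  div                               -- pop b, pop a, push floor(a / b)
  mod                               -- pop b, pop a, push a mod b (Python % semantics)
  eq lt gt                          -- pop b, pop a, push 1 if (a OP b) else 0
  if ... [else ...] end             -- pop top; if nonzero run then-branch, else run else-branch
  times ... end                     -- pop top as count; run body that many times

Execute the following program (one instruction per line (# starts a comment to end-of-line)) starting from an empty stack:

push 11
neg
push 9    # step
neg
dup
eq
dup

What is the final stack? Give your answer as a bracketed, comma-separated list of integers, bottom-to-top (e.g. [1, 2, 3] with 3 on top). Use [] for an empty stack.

Answer: [-11, 1, 1]

Derivation:
After 'push 11': [11]
After 'neg': [-11]
After 'push 9': [-11, 9]
After 'neg': [-11, -9]
After 'dup': [-11, -9, -9]
After 'eq': [-11, 1]
After 'dup': [-11, 1, 1]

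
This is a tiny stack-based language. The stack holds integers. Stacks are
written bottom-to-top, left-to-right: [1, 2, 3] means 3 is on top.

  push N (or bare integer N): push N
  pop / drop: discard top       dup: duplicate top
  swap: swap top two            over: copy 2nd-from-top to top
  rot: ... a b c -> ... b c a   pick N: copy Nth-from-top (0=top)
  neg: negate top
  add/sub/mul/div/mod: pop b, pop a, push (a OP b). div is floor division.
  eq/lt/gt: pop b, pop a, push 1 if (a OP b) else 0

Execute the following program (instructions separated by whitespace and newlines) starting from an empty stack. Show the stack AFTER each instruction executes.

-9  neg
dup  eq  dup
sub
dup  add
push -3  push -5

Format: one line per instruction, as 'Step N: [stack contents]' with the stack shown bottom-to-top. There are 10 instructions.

Step 1: [-9]
Step 2: [9]
Step 3: [9, 9]
Step 4: [1]
Step 5: [1, 1]
Step 6: [0]
Step 7: [0, 0]
Step 8: [0]
Step 9: [0, -3]
Step 10: [0, -3, -5]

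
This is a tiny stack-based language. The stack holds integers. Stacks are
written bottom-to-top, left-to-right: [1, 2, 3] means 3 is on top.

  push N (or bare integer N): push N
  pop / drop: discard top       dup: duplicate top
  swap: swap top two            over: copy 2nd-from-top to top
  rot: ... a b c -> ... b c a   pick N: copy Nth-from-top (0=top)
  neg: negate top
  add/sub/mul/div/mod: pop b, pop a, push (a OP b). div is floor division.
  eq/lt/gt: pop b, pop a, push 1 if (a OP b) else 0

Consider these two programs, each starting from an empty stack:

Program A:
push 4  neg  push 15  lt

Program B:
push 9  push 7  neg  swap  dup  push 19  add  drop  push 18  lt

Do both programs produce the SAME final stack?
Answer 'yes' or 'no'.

Answer: no

Derivation:
Program A trace:
  After 'push 4': [4]
  After 'neg': [-4]
  After 'push 15': [-4, 15]
  After 'lt': [1]
Program A final stack: [1]

Program B trace:
  After 'push 9': [9]
  After 'push 7': [9, 7]
  After 'neg': [9, -7]
  After 'swap': [-7, 9]
  After 'dup': [-7, 9, 9]
  After 'push 19': [-7, 9, 9, 19]
  After 'add': [-7, 9, 28]
  After 'drop': [-7, 9]
  After 'push 18': [-7, 9, 18]
  After 'lt': [-7, 1]
Program B final stack: [-7, 1]
Same: no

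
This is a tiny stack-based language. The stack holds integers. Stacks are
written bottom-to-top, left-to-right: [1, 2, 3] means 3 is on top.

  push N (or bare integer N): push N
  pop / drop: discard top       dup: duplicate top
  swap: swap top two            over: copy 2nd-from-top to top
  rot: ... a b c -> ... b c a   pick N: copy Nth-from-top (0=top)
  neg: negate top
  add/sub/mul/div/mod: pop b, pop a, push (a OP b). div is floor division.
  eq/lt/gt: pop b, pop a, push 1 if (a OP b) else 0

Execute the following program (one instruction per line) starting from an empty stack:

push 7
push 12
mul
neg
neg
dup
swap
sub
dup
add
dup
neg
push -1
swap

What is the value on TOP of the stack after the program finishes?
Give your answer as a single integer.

Answer: 0

Derivation:
After 'push 7': [7]
After 'push 12': [7, 12]
After 'mul': [84]
After 'neg': [-84]
After 'neg': [84]
After 'dup': [84, 84]
After 'swap': [84, 84]
After 'sub': [0]
After 'dup': [0, 0]
After 'add': [0]
After 'dup': [0, 0]
After 'neg': [0, 0]
After 'push -1': [0, 0, -1]
After 'swap': [0, -1, 0]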